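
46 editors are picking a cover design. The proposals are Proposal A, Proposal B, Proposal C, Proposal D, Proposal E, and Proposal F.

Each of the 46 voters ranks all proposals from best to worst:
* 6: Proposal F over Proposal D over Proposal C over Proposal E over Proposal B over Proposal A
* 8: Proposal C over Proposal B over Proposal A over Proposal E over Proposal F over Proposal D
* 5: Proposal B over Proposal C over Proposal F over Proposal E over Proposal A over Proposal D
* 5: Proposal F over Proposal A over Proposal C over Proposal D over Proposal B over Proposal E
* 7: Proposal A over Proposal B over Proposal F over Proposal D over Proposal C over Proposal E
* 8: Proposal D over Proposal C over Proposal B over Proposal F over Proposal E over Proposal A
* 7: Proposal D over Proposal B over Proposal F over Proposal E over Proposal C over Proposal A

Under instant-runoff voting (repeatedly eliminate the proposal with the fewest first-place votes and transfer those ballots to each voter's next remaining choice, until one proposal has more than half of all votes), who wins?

Proposal F

Round 1: Proposal A 7, Proposal B 5, Proposal C 8, Proposal D 15, Proposal E 0, Proposal F 11. Proposal E eliminated.
Round 2: Proposal A 7, Proposal B 5, Proposal C 8, Proposal D 15, Proposal F 11. Proposal B eliminated.
Round 3: Proposal A 7, Proposal C 13, Proposal D 15, Proposal F 11. Proposal A eliminated.
Round 4: Proposal C 13, Proposal D 15, Proposal F 18. Proposal C eliminated.
Round 5: Proposal D 15, Proposal F 31. Proposal F has a majority (≥24).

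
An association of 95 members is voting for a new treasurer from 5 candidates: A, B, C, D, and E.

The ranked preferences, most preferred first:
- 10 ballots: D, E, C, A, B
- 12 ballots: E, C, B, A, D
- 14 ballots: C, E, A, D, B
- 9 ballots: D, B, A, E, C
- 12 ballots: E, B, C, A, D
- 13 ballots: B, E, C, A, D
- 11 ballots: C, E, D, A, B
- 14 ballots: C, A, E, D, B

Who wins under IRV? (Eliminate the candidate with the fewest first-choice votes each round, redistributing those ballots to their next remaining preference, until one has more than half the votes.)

Round 1: A 0, B 13, C 39, D 19, E 24. A eliminated.
Round 2: B 13, C 39, D 19, E 24. B eliminated.
Round 3: C 39, D 19, E 37. D eliminated.
Round 4: C 39, E 56. E has a majority (≥48).

E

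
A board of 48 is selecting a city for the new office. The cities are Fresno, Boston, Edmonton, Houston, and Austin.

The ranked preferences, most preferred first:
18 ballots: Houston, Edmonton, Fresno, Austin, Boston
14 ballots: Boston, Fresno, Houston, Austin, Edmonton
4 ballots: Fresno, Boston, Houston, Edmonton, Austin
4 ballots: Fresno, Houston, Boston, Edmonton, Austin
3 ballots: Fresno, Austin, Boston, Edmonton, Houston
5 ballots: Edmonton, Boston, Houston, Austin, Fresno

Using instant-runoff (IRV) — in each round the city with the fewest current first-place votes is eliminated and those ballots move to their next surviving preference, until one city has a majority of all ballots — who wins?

Round 1: Fresno 11, Boston 14, Edmonton 5, Houston 18, Austin 0. Austin eliminated.
Round 2: Fresno 11, Boston 14, Edmonton 5, Houston 18. Edmonton eliminated.
Round 3: Fresno 11, Boston 19, Houston 18. Fresno eliminated.
Round 4: Boston 26, Houston 22. Boston has a majority (≥25).

Boston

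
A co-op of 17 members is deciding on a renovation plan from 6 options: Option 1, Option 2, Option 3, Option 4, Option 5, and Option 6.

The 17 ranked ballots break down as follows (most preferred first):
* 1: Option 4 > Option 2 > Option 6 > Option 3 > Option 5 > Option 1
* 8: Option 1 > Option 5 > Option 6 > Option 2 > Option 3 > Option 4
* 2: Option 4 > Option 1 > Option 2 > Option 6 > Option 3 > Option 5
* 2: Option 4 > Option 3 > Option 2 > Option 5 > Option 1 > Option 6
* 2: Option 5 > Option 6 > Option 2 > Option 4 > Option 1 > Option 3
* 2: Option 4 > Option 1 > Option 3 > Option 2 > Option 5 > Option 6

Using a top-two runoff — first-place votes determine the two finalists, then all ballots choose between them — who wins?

Option 4

Round 1 first-place votes: Option 1 8, Option 2 0, Option 3 0, Option 4 7, Option 5 2, Option 6 0. Option 1 and Option 4 advance.
Runoff: Option 1 is ranked above Option 4 on 8 ballots, Option 4 above Option 1 on 9.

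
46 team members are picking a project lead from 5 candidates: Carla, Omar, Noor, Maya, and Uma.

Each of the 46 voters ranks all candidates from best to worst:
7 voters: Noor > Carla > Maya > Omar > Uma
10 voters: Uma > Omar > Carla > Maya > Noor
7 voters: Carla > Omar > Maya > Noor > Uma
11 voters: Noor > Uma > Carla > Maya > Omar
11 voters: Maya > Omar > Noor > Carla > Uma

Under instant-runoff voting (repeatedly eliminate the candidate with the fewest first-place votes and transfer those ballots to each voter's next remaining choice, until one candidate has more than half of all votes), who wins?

Round 1: Carla 7, Omar 0, Noor 18, Maya 11, Uma 10. Omar eliminated.
Round 2: Carla 7, Noor 18, Maya 11, Uma 10. Carla eliminated.
Round 3: Noor 18, Maya 18, Uma 10. Uma eliminated.
Round 4: Noor 18, Maya 28. Maya has a majority (≥24).

Maya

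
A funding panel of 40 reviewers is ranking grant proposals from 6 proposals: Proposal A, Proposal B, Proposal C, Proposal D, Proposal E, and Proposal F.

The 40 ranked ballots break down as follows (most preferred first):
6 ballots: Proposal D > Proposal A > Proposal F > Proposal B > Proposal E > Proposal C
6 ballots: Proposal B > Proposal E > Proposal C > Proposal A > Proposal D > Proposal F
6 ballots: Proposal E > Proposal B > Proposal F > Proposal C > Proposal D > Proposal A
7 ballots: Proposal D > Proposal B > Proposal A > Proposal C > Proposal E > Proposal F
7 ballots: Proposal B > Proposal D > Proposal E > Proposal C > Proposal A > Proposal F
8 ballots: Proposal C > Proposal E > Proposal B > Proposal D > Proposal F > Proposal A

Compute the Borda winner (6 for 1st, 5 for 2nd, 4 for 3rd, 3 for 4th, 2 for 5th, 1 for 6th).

Proposal A: 6×5 + 6×3 + 6×1 + 7×4 + 7×2 + 8×1 = 104
Proposal B: 6×3 + 6×6 + 6×5 + 7×5 + 7×6 + 8×4 = 193
Proposal C: 6×1 + 6×4 + 6×3 + 7×3 + 7×3 + 8×6 = 138
Proposal D: 6×6 + 6×2 + 6×2 + 7×6 + 7×5 + 8×3 = 161
Proposal E: 6×2 + 6×5 + 6×6 + 7×2 + 7×4 + 8×5 = 160
Proposal F: 6×4 + 6×1 + 6×4 + 7×1 + 7×1 + 8×2 = 84

Proposal B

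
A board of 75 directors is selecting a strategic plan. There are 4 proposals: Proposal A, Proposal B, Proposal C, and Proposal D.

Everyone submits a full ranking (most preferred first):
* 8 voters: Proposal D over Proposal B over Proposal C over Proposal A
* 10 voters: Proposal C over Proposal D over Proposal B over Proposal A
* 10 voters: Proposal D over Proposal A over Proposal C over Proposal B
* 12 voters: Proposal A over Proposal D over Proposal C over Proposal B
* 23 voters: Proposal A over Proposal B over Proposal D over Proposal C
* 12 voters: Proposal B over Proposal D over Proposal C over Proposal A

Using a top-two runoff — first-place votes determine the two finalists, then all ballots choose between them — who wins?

Round 1 first-place votes: Proposal A 35, Proposal B 12, Proposal C 10, Proposal D 18. Proposal A and Proposal D advance.
Runoff: Proposal A is ranked above Proposal D on 35 ballots, Proposal D above Proposal A on 40.

Proposal D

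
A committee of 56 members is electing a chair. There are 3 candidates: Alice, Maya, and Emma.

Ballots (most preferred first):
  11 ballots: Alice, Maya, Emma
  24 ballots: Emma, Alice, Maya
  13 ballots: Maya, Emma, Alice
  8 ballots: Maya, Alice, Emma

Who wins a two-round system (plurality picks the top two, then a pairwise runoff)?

Round 1 first-place votes: Alice 11, Maya 21, Emma 24. Emma and Maya advance.
Runoff: Emma is ranked above Maya on 24 ballots, Maya above Emma on 32.

Maya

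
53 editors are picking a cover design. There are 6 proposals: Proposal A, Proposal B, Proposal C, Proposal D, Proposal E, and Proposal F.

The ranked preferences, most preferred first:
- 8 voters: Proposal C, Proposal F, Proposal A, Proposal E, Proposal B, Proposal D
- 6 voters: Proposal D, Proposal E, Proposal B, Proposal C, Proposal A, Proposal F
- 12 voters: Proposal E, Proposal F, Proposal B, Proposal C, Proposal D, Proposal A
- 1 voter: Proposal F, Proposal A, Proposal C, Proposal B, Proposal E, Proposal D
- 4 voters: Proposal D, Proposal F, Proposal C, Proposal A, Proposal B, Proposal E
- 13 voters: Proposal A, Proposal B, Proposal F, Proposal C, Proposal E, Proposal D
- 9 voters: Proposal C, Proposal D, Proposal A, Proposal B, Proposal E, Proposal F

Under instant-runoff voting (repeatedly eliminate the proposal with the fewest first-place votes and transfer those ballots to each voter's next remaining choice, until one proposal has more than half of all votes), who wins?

Proposal C

Round 1: Proposal A 13, Proposal B 0, Proposal C 17, Proposal D 10, Proposal E 12, Proposal F 1. Proposal B eliminated.
Round 2: Proposal A 13, Proposal C 17, Proposal D 10, Proposal E 12, Proposal F 1. Proposal F eliminated.
Round 3: Proposal A 14, Proposal C 17, Proposal D 10, Proposal E 12. Proposal D eliminated.
Round 4: Proposal A 14, Proposal C 21, Proposal E 18. Proposal A eliminated.
Round 5: Proposal C 35, Proposal E 18. Proposal C has a majority (≥27).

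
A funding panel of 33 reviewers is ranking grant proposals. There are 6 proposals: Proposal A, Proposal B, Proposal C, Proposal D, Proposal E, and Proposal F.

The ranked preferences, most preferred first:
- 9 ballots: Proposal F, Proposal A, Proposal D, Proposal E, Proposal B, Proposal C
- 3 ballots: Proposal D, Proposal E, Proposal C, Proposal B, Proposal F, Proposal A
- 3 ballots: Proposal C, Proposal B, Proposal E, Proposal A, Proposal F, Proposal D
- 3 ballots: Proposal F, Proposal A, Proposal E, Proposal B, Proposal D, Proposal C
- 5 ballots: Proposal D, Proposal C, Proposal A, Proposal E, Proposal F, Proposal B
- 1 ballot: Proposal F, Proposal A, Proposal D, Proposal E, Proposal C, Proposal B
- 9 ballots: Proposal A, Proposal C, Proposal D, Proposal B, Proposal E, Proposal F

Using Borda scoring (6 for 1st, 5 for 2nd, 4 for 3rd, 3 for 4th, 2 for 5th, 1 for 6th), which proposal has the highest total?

Proposal A: 9×5 + 3×1 + 3×3 + 3×5 + 5×4 + 1×5 + 9×6 = 151
Proposal B: 9×2 + 3×3 + 3×5 + 3×3 + 5×1 + 1×1 + 9×3 = 84
Proposal C: 9×1 + 3×4 + 3×6 + 3×1 + 5×5 + 1×2 + 9×5 = 114
Proposal D: 9×4 + 3×6 + 3×1 + 3×2 + 5×6 + 1×4 + 9×4 = 133
Proposal E: 9×3 + 3×5 + 3×4 + 3×4 + 5×3 + 1×3 + 9×2 = 102
Proposal F: 9×6 + 3×2 + 3×2 + 3×6 + 5×2 + 1×6 + 9×1 = 109

Proposal A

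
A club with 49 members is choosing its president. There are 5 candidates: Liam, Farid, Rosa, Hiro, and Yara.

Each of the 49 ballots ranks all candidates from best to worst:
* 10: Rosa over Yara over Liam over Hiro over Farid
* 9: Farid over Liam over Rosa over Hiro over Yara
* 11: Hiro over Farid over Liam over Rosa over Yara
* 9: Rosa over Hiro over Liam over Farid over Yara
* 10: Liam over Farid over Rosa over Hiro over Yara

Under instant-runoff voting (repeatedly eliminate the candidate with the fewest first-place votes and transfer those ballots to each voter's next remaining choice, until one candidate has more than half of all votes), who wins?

Round 1: Liam 10, Farid 9, Rosa 19, Hiro 11, Yara 0. Yara eliminated.
Round 2: Liam 10, Farid 9, Rosa 19, Hiro 11. Farid eliminated.
Round 3: Liam 19, Rosa 19, Hiro 11. Hiro eliminated.
Round 4: Liam 30, Rosa 19. Liam has a majority (≥25).

Liam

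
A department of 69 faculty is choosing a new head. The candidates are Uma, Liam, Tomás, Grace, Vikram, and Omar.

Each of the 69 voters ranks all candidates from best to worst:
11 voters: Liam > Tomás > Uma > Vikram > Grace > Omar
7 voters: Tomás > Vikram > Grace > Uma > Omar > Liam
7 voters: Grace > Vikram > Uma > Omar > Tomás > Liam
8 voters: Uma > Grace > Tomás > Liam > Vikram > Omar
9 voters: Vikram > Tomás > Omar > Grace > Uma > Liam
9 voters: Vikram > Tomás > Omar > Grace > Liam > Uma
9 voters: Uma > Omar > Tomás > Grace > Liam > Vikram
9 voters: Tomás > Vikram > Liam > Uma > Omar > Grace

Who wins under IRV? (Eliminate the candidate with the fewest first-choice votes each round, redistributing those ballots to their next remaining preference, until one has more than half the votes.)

Tomás

Round 1: Uma 17, Liam 11, Tomás 16, Grace 7, Vikram 18, Omar 0. Omar eliminated.
Round 2: Uma 17, Liam 11, Tomás 16, Grace 7, Vikram 18. Grace eliminated.
Round 3: Uma 17, Liam 11, Tomás 16, Vikram 25. Liam eliminated.
Round 4: Uma 17, Tomás 27, Vikram 25. Uma eliminated.
Round 5: Tomás 44, Vikram 25. Tomás has a majority (≥35).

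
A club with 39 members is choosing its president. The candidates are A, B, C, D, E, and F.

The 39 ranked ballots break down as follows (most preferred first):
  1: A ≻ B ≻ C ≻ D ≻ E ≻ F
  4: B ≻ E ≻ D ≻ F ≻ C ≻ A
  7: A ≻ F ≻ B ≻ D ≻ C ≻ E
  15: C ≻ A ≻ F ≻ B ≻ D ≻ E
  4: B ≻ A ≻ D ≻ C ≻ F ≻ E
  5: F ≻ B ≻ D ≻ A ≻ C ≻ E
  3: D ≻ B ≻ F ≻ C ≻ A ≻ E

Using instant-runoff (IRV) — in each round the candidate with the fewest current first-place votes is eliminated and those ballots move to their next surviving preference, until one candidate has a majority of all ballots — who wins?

B

Round 1: A 8, B 8, C 15, D 3, E 0, F 5. E eliminated.
Round 2: A 8, B 8, C 15, D 3, F 5. D eliminated.
Round 3: A 8, B 11, C 15, F 5. F eliminated.
Round 4: A 8, B 16, C 15. A eliminated.
Round 5: B 24, C 15. B has a majority (≥20).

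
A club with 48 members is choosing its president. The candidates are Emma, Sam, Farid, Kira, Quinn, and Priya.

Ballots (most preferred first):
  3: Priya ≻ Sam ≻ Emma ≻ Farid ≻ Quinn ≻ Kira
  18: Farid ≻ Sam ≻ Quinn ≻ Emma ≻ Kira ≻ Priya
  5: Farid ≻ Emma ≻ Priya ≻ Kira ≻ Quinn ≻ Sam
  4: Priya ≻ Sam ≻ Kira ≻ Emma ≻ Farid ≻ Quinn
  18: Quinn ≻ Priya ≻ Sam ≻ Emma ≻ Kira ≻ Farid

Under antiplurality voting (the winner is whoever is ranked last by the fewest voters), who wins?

Last-place votes: Emma 0, Sam 5, Farid 18, Kira 3, Quinn 4, Priya 18.

Emma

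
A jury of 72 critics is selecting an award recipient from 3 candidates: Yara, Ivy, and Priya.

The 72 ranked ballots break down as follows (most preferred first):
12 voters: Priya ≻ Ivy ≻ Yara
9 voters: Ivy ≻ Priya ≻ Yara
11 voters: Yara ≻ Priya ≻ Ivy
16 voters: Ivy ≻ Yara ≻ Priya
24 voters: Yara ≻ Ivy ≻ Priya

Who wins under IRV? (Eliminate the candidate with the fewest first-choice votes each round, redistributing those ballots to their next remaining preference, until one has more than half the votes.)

Round 1: Yara 35, Ivy 25, Priya 12. Priya eliminated.
Round 2: Yara 35, Ivy 37. Ivy has a majority (≥37).

Ivy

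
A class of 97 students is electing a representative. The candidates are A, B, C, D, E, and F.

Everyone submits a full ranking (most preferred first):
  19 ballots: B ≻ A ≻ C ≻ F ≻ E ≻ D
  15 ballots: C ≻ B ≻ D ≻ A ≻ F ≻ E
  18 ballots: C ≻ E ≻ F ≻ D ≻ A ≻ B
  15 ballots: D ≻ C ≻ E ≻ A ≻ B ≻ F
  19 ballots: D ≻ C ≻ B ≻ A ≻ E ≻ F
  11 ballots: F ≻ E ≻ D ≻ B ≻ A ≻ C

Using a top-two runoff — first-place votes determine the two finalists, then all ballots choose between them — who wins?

C

Round 1 first-place votes: A 0, B 19, C 33, D 34, E 0, F 11. D and C advance.
Runoff: D is ranked above C on 45 ballots, C above D on 52.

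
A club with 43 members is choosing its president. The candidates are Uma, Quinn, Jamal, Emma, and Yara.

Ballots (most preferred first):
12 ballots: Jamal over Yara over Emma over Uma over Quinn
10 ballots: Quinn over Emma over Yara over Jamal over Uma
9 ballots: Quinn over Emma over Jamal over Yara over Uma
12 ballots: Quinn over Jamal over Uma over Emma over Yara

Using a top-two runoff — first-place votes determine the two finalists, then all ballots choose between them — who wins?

Quinn

Round 1 first-place votes: Uma 0, Quinn 31, Jamal 12, Emma 0, Yara 0. Quinn and Jamal advance.
Runoff: Quinn is ranked above Jamal on 31 ballots, Jamal above Quinn on 12.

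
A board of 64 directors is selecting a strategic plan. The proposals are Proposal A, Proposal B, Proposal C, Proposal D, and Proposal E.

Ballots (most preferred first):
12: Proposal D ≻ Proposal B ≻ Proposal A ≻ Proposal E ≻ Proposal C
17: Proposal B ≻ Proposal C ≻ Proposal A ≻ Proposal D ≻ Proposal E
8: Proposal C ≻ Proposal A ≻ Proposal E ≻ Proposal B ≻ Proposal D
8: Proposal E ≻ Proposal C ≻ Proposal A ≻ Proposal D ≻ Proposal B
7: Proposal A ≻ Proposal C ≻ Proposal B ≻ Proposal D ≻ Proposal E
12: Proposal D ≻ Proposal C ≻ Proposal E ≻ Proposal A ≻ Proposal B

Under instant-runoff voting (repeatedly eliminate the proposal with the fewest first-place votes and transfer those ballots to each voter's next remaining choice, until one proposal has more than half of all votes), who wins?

Round 1: Proposal A 7, Proposal B 17, Proposal C 8, Proposal D 24, Proposal E 8. Proposal A eliminated.
Round 2: Proposal B 17, Proposal C 15, Proposal D 24, Proposal E 8. Proposal E eliminated.
Round 3: Proposal B 17, Proposal C 23, Proposal D 24. Proposal B eliminated.
Round 4: Proposal C 40, Proposal D 24. Proposal C has a majority (≥33).

Proposal C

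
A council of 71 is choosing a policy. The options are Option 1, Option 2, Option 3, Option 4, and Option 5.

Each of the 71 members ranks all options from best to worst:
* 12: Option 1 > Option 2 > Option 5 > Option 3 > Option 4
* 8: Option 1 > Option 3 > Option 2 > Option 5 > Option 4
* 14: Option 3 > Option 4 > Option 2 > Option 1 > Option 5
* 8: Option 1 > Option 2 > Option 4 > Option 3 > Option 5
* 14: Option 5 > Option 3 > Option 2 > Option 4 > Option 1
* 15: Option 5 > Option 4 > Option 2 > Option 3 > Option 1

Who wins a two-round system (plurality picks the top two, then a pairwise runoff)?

Option 1

Round 1 first-place votes: Option 1 28, Option 2 0, Option 3 14, Option 4 0, Option 5 29. Option 5 and Option 1 advance.
Runoff: Option 5 is ranked above Option 1 on 29 ballots, Option 1 above Option 5 on 42.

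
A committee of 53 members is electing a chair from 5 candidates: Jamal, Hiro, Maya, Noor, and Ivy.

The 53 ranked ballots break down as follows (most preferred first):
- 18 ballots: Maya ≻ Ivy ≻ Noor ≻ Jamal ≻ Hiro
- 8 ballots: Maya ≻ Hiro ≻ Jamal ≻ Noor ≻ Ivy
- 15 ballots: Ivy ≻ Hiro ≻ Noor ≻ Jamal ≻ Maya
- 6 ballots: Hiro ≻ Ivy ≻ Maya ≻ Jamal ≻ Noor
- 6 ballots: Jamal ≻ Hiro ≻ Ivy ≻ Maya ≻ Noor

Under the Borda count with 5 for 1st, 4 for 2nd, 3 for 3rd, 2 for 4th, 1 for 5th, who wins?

Ivy

Jamal: 18×2 + 8×3 + 15×2 + 6×2 + 6×5 = 132
Hiro: 18×1 + 8×4 + 15×4 + 6×5 + 6×4 = 164
Maya: 18×5 + 8×5 + 15×1 + 6×3 + 6×2 = 175
Noor: 18×3 + 8×2 + 15×3 + 6×1 + 6×1 = 127
Ivy: 18×4 + 8×1 + 15×5 + 6×4 + 6×3 = 197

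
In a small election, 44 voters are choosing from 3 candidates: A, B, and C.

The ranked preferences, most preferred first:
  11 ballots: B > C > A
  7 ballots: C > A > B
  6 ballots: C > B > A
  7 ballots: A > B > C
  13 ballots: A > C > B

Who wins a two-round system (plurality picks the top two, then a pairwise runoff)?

C

Round 1 first-place votes: A 20, B 11, C 13. A and C advance.
Runoff: A is ranked above C on 20 ballots, C above A on 24.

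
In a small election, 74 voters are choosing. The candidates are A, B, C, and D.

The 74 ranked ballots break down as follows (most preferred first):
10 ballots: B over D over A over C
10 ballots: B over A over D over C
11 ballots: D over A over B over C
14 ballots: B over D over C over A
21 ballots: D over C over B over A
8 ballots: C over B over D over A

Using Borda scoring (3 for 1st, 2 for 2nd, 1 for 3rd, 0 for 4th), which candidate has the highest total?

D

A: 10×1 + 10×2 + 11×2 + 14×0 + 21×0 + 8×0 = 52
B: 10×3 + 10×3 + 11×1 + 14×3 + 21×1 + 8×2 = 150
C: 10×0 + 10×0 + 11×0 + 14×1 + 21×2 + 8×3 = 80
D: 10×2 + 10×1 + 11×3 + 14×2 + 21×3 + 8×1 = 162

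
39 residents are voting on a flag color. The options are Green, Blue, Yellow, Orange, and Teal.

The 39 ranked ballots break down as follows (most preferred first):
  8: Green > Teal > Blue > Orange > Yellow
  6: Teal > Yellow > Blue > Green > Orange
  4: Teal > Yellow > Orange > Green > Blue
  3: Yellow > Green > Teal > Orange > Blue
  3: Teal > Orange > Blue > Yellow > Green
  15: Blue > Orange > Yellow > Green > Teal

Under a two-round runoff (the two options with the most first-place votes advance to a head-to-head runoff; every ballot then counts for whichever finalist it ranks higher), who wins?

Teal

Round 1 first-place votes: Green 8, Blue 15, Yellow 3, Orange 0, Teal 13. Blue and Teal advance.
Runoff: Blue is ranked above Teal on 15 ballots, Teal above Blue on 24.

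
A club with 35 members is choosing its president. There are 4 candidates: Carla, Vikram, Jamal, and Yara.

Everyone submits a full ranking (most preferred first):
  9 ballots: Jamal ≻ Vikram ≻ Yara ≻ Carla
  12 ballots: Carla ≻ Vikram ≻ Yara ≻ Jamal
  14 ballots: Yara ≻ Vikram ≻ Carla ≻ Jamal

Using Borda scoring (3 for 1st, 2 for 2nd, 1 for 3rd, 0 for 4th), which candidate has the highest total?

Vikram

Carla: 9×0 + 12×3 + 14×1 = 50
Vikram: 9×2 + 12×2 + 14×2 = 70
Jamal: 9×3 + 12×0 + 14×0 = 27
Yara: 9×1 + 12×1 + 14×3 = 63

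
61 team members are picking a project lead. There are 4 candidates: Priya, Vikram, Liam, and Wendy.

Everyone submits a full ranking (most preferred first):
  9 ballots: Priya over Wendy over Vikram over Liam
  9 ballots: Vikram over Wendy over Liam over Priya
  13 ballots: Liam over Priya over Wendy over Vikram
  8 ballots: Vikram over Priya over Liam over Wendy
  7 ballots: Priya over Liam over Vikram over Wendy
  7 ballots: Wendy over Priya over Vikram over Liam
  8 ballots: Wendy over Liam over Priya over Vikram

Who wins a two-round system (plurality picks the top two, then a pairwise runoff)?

Round 1 first-place votes: Priya 16, Vikram 17, Liam 13, Wendy 15. Vikram and Priya advance.
Runoff: Vikram is ranked above Priya on 17 ballots, Priya above Vikram on 44.

Priya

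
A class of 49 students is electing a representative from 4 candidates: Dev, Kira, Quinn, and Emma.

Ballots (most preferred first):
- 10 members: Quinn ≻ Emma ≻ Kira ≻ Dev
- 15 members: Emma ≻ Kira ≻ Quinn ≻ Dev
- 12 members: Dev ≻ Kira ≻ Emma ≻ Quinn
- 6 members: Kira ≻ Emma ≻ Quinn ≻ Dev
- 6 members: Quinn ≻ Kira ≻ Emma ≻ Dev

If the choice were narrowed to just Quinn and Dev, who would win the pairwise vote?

Quinn

Quinn is ranked above Dev on 37 ballots; Dev above Quinn on 12.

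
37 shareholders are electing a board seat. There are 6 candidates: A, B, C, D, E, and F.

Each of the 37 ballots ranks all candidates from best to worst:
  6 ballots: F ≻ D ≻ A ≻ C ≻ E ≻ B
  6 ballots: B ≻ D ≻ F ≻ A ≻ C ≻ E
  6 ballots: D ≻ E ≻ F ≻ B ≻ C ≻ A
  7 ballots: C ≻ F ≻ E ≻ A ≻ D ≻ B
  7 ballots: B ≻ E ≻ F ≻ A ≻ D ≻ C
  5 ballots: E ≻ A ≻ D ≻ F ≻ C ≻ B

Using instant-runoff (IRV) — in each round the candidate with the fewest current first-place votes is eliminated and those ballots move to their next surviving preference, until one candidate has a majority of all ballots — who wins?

Round 1: A 0, B 13, C 7, D 6, E 5, F 6. A eliminated.
Round 2: B 13, C 7, D 6, E 5, F 6. E eliminated.
Round 3: B 13, C 7, D 11, F 6. F eliminated.
Round 4: B 13, C 7, D 17. C eliminated.
Round 5: B 13, D 24. D has a majority (≥19).

D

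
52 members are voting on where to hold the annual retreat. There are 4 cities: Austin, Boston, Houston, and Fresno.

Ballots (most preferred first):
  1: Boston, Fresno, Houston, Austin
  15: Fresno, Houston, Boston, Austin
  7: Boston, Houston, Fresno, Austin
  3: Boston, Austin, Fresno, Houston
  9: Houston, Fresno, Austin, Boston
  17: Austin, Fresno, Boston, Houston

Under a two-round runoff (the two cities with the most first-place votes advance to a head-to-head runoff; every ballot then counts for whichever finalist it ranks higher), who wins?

Fresno

Round 1 first-place votes: Austin 17, Boston 11, Houston 9, Fresno 15. Austin and Fresno advance.
Runoff: Austin is ranked above Fresno on 20 ballots, Fresno above Austin on 32.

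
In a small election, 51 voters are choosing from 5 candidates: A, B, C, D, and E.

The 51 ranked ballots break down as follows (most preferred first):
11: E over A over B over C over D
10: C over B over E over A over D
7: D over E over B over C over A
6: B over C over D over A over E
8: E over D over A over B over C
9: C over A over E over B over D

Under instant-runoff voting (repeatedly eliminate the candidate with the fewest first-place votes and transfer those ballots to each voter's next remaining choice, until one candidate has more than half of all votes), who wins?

Round 1: A 0, B 6, C 19, D 7, E 19. A eliminated.
Round 2: B 6, C 19, D 7, E 19. B eliminated.
Round 3: C 25, D 7, E 19. D eliminated.
Round 4: C 25, E 26. E has a majority (≥26).

E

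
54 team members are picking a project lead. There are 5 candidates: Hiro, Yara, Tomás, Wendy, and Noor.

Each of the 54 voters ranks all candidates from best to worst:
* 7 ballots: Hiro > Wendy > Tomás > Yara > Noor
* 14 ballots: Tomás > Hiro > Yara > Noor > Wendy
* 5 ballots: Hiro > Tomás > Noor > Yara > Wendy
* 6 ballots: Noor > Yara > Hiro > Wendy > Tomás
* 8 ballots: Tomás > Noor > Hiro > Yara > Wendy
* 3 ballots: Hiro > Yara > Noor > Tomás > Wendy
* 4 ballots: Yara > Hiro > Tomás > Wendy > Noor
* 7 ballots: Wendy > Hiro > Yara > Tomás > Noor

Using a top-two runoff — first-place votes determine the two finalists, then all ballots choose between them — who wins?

Round 1 first-place votes: Hiro 15, Yara 4, Tomás 22, Wendy 7, Noor 6. Tomás and Hiro advance.
Runoff: Tomás is ranked above Hiro on 22 ballots, Hiro above Tomás on 32.

Hiro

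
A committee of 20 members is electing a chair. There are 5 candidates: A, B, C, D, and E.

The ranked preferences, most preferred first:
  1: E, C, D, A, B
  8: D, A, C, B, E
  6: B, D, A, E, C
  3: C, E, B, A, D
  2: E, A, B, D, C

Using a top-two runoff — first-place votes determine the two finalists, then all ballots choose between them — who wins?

B

Round 1 first-place votes: A 0, B 6, C 3, D 8, E 3. D and B advance.
Runoff: D is ranked above B on 9 ballots, B above D on 11.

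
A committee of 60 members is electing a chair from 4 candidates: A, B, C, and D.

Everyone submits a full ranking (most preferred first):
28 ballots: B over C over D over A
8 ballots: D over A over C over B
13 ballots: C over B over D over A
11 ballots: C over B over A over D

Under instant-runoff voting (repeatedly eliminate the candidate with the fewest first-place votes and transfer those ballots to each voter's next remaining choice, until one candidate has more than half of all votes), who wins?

Round 1: A 0, B 28, C 24, D 8. A eliminated.
Round 2: B 28, C 24, D 8. D eliminated.
Round 3: B 28, C 32. C has a majority (≥31).

C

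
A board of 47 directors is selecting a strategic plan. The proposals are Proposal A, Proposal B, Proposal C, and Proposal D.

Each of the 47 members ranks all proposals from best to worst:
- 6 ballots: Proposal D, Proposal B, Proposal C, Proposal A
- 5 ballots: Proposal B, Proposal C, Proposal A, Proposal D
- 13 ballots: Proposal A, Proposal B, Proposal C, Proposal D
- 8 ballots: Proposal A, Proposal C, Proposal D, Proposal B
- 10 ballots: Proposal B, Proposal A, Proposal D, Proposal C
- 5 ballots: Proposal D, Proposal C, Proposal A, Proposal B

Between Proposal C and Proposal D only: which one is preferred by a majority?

Proposal C

Proposal C is ranked above Proposal D on 26 ballots; Proposal D above Proposal C on 21.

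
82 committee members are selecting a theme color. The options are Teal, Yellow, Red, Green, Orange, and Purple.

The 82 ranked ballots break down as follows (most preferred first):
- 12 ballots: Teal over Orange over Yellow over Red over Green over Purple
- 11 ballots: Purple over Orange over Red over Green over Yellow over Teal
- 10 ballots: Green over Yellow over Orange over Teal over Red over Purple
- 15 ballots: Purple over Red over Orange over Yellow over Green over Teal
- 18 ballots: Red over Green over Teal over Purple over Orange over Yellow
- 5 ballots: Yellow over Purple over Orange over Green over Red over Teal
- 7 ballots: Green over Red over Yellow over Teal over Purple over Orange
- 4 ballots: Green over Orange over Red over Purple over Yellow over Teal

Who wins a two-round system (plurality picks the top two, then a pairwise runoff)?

Green

Round 1 first-place votes: Teal 12, Yellow 5, Red 18, Green 21, Orange 0, Purple 26. Purple and Green advance.
Runoff: Purple is ranked above Green on 31 ballots, Green above Purple on 51.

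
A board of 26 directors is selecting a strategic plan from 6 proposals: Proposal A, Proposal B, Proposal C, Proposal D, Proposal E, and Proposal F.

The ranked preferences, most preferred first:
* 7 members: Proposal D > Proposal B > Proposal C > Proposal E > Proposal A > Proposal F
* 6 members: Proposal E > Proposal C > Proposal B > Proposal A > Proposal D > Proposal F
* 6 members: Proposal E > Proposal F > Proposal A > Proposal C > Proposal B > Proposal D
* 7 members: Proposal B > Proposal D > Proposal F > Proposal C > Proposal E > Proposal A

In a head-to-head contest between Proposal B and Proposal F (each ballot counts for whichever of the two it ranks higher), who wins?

Proposal B is ranked above Proposal F on 20 ballots; Proposal F above Proposal B on 6.

Proposal B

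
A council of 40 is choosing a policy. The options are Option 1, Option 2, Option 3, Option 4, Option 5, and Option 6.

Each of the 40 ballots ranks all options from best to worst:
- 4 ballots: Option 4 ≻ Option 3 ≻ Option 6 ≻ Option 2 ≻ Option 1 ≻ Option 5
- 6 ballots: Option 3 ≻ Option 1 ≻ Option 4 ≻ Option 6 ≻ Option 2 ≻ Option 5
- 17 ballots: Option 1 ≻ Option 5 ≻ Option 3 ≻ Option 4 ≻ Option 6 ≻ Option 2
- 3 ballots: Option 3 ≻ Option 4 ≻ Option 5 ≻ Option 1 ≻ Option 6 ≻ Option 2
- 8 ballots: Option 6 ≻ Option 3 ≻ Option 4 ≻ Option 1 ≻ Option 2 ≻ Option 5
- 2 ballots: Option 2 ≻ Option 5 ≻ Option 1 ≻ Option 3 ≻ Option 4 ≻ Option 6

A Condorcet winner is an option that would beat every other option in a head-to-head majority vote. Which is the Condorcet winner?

Option 3 vs Option 1: 21–19
Option 3 vs Option 2: 38–2
Option 3 vs Option 4: 36–4
Option 3 vs Option 5: 21–19
Option 3 vs Option 6: 32–8
Option 3 beats every other option.

Option 3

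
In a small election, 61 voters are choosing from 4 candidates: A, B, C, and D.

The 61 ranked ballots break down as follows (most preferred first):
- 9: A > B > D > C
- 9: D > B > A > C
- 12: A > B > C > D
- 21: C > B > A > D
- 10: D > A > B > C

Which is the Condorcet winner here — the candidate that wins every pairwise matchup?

A vs B: 31–30
A vs C: 40–21
A vs D: 42–19
A beats every other candidate.

A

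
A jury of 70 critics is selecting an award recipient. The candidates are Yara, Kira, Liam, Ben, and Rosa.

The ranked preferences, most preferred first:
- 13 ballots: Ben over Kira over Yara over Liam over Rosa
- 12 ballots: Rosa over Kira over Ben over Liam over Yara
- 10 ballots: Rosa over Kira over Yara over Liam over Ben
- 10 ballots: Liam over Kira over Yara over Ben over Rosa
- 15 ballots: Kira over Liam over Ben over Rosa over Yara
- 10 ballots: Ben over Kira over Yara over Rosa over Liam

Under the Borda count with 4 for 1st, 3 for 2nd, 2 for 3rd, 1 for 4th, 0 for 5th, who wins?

Kira

Yara: 13×2 + 12×0 + 10×2 + 10×2 + 15×0 + 10×2 = 86
Kira: 13×3 + 12×3 + 10×3 + 10×3 + 15×4 + 10×3 = 225
Liam: 13×1 + 12×1 + 10×1 + 10×4 + 15×3 + 10×0 = 120
Ben: 13×4 + 12×2 + 10×0 + 10×1 + 15×2 + 10×4 = 156
Rosa: 13×0 + 12×4 + 10×4 + 10×0 + 15×1 + 10×1 = 113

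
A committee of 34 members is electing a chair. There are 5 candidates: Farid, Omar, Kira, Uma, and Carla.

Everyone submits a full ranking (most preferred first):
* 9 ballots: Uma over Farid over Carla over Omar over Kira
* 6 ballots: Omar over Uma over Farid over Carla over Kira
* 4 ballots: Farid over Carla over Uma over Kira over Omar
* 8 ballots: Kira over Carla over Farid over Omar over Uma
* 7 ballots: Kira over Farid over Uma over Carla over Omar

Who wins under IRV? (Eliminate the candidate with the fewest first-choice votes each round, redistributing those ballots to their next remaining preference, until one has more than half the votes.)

Round 1: Farid 4, Omar 6, Kira 15, Uma 9, Carla 0. Carla eliminated.
Round 2: Farid 4, Omar 6, Kira 15, Uma 9. Farid eliminated.
Round 3: Omar 6, Kira 15, Uma 13. Omar eliminated.
Round 4: Kira 15, Uma 19. Uma has a majority (≥18).

Uma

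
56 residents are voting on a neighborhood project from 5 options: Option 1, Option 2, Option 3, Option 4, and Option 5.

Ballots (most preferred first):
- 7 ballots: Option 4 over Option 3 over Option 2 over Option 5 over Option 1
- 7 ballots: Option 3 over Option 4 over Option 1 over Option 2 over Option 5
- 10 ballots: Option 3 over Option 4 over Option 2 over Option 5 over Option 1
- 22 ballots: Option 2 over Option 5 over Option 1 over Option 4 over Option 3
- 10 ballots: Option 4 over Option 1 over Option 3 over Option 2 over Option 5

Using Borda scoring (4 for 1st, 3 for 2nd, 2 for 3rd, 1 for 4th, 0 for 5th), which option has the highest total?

Option 4

Option 1: 7×0 + 7×2 + 10×0 + 22×2 + 10×3 = 88
Option 2: 7×2 + 7×1 + 10×2 + 22×4 + 10×1 = 139
Option 3: 7×3 + 7×4 + 10×4 + 22×0 + 10×2 = 109
Option 4: 7×4 + 7×3 + 10×3 + 22×1 + 10×4 = 141
Option 5: 7×1 + 7×0 + 10×1 + 22×3 + 10×0 = 83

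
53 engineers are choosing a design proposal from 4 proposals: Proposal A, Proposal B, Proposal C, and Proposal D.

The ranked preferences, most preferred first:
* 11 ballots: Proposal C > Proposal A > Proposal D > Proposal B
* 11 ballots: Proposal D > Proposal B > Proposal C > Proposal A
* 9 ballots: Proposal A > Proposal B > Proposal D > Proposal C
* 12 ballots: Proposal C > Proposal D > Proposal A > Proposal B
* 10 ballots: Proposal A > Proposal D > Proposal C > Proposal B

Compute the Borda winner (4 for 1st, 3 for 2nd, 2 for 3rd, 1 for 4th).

Proposal A: 11×3 + 11×1 + 9×4 + 12×2 + 10×4 = 144
Proposal B: 11×1 + 11×3 + 9×3 + 12×1 + 10×1 = 93
Proposal C: 11×4 + 11×2 + 9×1 + 12×4 + 10×2 = 143
Proposal D: 11×2 + 11×4 + 9×2 + 12×3 + 10×3 = 150

Proposal D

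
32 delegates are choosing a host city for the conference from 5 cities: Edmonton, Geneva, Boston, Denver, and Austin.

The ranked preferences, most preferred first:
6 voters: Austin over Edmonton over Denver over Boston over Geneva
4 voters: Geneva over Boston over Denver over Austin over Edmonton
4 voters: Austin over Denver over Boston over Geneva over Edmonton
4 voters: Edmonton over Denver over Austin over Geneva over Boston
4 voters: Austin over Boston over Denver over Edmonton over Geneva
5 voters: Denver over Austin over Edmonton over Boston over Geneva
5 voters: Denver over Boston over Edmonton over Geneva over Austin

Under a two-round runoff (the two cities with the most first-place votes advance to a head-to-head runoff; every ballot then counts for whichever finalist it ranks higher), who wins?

Denver

Round 1 first-place votes: Edmonton 4, Geneva 4, Boston 0, Denver 10, Austin 14. Austin and Denver advance.
Runoff: Austin is ranked above Denver on 14 ballots, Denver above Austin on 18.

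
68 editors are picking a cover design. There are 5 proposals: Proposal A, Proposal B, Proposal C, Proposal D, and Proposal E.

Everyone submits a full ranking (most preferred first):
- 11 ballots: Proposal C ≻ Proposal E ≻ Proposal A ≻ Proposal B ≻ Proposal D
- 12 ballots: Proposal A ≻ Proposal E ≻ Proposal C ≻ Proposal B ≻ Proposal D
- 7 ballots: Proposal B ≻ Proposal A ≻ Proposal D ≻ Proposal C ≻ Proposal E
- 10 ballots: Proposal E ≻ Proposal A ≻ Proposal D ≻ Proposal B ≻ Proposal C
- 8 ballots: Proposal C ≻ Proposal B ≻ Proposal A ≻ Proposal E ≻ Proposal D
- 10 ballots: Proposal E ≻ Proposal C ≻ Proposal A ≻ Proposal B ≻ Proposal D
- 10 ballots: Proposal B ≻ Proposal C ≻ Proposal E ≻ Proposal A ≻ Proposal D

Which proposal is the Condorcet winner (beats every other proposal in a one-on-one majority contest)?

Proposal C

Proposal C vs Proposal A: 39–29
Proposal C vs Proposal B: 41–27
Proposal C vs Proposal D: 51–17
Proposal C vs Proposal E: 36–32
Proposal C beats every other proposal.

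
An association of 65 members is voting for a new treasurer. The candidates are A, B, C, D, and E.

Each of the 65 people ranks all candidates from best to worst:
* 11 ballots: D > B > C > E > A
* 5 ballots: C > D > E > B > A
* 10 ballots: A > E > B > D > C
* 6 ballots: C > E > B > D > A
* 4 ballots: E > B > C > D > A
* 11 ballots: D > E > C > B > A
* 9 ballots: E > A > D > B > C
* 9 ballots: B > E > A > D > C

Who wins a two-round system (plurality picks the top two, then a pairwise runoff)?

Round 1 first-place votes: A 10, B 9, C 11, D 22, E 13. D and E advance.
Runoff: D is ranked above E on 27 ballots, E above D on 38.

E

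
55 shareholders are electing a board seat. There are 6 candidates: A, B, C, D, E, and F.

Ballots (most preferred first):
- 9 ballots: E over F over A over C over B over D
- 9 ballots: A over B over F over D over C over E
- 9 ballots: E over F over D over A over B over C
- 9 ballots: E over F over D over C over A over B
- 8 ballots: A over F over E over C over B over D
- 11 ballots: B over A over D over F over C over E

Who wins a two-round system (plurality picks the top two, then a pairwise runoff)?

A

Round 1 first-place votes: A 17, B 11, C 0, D 0, E 27, F 0. E and A advance.
Runoff: E is ranked above A on 27 ballots, A above E on 28.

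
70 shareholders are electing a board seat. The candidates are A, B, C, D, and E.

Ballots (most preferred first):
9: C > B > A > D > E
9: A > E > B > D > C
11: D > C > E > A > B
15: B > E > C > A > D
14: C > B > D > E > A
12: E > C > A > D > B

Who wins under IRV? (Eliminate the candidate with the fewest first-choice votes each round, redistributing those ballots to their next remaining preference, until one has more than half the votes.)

E

Round 1: A 9, B 15, C 23, D 11, E 12. A eliminated.
Round 2: B 15, C 23, D 11, E 21. D eliminated.
Round 3: B 15, C 34, E 21. B eliminated.
Round 4: C 34, E 36. E has a majority (≥36).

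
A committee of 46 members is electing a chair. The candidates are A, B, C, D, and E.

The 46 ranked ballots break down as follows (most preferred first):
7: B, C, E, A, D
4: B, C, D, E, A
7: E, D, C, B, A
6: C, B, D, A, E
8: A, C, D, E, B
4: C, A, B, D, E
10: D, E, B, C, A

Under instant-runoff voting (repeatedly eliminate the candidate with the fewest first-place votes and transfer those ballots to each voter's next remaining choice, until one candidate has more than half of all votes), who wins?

Round 1: A 8, B 11, C 10, D 10, E 7. E eliminated.
Round 2: A 8, B 11, C 10, D 17. A eliminated.
Round 3: B 11, C 18, D 17. B eliminated.
Round 4: C 29, D 17. C has a majority (≥24).

C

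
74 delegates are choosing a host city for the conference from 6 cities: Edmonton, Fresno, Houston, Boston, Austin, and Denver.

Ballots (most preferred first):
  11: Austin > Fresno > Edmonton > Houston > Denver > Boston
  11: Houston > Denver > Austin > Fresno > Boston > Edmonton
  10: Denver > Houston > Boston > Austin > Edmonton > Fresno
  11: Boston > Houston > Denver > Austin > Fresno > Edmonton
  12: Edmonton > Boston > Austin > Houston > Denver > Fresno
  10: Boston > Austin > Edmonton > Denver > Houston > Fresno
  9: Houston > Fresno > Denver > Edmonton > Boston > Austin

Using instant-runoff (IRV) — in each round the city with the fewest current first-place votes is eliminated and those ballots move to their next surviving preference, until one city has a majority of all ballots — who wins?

Houston

Round 1: Edmonton 12, Fresno 0, Houston 20, Boston 21, Austin 11, Denver 10. Fresno eliminated.
Round 2: Edmonton 12, Houston 20, Boston 21, Austin 11, Denver 10. Denver eliminated.
Round 3: Edmonton 12, Houston 30, Boston 21, Austin 11. Austin eliminated.
Round 4: Edmonton 23, Houston 30, Boston 21. Boston eliminated.
Round 5: Edmonton 33, Houston 41. Houston has a majority (≥38).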